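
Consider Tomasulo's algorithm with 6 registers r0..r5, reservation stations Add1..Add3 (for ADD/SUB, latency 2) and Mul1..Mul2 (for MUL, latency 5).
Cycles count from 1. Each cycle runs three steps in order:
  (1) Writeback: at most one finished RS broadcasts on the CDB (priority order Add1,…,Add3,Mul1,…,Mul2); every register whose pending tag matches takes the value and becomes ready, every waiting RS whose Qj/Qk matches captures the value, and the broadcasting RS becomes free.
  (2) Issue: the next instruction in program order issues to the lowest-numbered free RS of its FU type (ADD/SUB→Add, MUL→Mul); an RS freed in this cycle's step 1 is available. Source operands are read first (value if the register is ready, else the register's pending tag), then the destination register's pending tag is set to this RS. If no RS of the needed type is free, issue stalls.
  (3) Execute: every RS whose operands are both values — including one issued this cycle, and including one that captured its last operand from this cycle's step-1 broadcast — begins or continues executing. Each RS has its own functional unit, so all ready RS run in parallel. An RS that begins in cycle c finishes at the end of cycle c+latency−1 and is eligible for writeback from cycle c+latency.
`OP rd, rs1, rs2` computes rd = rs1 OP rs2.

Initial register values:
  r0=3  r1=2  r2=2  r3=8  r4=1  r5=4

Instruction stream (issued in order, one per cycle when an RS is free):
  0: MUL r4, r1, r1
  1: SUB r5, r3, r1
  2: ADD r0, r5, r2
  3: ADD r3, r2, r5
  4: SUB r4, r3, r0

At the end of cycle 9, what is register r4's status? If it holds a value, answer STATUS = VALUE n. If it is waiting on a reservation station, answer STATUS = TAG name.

STATUS = VALUE 0

cycle 1: issue MUL r4<-Mul1 // r0:3,r1:2,r2:2,r3:8,r4:Mul1,r5:4
cycle 2: issue SUB r5<-Add1 // r0:3,r1:2,r2:2,r3:8,r4:Mul1,r5:Add1
cycle 3: issue ADD r0<-Add2 // r0:Add2,r1:2,r2:2,r3:8,r4:Mul1,r5:Add1
cycle 4: CDB Add1=6; issue ADD r3<-Add1 // r0:Add2,r1:2,r2:2,r3:Add1,r4:Mul1,r5:6
cycle 5: issue SUB r4<-Add3 // r0:Add2,r1:2,r2:2,r3:Add1,r4:Add3,r5:6
cycle 6: CDB Add1=8 // r0:Add2,r1:2,r2:2,r3:8,r4:Add3,r5:6
cycle 7: CDB Add2=8 // r0:8,r1:2,r2:2,r3:8,r4:Add3,r5:6
cycle 8: CDB Mul1=4 // r0:8,r1:2,r2:2,r3:8,r4:Add3,r5:6
cycle 9: CDB Add3=0 // r0:8,r1:2,r2:2,r3:8,r4:0,r5:6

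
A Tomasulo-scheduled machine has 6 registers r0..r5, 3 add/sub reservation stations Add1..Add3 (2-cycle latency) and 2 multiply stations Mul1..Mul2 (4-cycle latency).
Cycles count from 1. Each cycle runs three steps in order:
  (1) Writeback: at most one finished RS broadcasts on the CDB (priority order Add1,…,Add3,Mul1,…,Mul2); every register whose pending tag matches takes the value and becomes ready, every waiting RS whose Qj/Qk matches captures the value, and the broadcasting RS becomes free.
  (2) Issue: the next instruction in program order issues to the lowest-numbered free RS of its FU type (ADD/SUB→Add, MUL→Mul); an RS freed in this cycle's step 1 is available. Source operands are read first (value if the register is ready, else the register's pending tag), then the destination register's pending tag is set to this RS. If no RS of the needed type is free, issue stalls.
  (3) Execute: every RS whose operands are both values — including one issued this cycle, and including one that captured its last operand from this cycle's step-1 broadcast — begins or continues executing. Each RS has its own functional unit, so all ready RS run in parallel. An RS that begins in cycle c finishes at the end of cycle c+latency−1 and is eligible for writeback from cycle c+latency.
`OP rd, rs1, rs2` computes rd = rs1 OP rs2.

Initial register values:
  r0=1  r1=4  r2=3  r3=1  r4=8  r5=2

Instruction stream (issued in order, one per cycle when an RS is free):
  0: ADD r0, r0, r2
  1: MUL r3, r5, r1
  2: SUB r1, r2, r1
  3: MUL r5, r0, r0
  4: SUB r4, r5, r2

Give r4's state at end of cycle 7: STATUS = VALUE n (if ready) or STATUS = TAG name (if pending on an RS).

STATUS = TAG Add1

  c1: issue ADD r0<-Add1  regs: r0:Add1,r1:4,r2:3,r3:1,r4:8,r5:2
  c2: issue MUL r3<-Mul1  regs: r0:Add1,r1:4,r2:3,r3:Mul1,r4:8,r5:2
  c3: CDB Add1=4; issue SUB r1<-Add1  regs: r0:4,r1:Add1,r2:3,r3:Mul1,r4:8,r5:2
  c4: issue MUL r5<-Mul2  regs: r0:4,r1:Add1,r2:3,r3:Mul1,r4:8,r5:Mul2
  c5: CDB Add1=-1; issue SUB r4<-Add1  regs: r0:4,r1:-1,r2:3,r3:Mul1,r4:Add1,r5:Mul2
  c6: CDB Mul1=8  regs: r0:4,r1:-1,r2:3,r3:8,r4:Add1,r5:Mul2
  c7: -  regs: r0:4,r1:-1,r2:3,r3:8,r4:Add1,r5:Mul2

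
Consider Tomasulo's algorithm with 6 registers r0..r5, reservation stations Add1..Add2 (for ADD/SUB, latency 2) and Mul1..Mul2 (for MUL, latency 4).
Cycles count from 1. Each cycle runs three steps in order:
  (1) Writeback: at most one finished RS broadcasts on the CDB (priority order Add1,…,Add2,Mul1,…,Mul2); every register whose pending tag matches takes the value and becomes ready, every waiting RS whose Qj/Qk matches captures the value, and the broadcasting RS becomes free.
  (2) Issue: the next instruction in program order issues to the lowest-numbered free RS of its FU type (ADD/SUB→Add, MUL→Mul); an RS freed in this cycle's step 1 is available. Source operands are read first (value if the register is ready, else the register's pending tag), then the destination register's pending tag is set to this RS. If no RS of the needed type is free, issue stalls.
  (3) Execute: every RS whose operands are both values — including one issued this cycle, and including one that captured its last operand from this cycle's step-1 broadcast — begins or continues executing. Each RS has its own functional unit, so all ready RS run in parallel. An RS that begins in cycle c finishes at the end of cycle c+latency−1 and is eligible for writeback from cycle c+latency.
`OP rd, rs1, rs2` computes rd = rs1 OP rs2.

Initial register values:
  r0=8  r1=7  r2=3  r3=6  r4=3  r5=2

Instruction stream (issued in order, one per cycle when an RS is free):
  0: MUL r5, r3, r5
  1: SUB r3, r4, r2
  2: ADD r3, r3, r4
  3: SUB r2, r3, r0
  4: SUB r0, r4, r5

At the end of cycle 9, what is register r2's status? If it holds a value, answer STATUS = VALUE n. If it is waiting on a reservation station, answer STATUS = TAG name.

STATUS = VALUE -5

c1: issue MUL r5<-Mul1 | r0:8,r1:7,r2:3,r3:6,r4:3,r5:Mul1
c2: issue SUB r3<-Add1 | r0:8,r1:7,r2:3,r3:Add1,r4:3,r5:Mul1
c3: issue ADD r3<-Add2 | r0:8,r1:7,r2:3,r3:Add2,r4:3,r5:Mul1
c4: CDB Add1=0; issue SUB r2<-Add1 | r0:8,r1:7,r2:Add1,r3:Add2,r4:3,r5:Mul1
c5: CDB Mul1=12; stall | r0:8,r1:7,r2:Add1,r3:Add2,r4:3,r5:12
c6: CDB Add2=3; issue SUB r0<-Add2 | r0:Add2,r1:7,r2:Add1,r3:3,r4:3,r5:12
c7: - | r0:Add2,r1:7,r2:Add1,r3:3,r4:3,r5:12
c8: CDB Add1=-5 | r0:Add2,r1:7,r2:-5,r3:3,r4:3,r5:12
c9: CDB Add2=-9 | r0:-9,r1:7,r2:-5,r3:3,r4:3,r5:12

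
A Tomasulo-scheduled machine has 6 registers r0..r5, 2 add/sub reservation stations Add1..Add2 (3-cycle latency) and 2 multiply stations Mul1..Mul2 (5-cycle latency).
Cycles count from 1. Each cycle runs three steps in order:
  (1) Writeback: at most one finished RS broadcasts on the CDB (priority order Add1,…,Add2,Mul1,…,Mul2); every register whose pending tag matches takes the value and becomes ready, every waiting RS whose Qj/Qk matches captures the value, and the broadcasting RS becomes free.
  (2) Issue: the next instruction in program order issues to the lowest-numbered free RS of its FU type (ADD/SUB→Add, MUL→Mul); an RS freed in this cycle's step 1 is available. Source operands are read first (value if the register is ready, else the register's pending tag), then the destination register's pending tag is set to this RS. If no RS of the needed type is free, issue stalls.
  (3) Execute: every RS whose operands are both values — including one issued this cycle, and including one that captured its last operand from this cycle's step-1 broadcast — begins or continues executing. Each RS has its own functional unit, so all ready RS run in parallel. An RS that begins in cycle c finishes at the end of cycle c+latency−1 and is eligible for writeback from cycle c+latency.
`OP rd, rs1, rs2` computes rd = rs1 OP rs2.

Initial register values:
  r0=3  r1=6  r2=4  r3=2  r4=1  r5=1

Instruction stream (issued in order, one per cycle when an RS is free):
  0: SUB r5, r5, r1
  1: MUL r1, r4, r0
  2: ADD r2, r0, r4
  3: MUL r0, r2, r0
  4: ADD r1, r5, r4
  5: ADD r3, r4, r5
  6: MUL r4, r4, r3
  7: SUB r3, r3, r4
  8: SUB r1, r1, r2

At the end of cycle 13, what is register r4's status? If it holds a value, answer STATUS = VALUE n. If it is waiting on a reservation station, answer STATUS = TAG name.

  c1: issue SUB r5<-Add1  regs: r0:3,r1:6,r2:4,r3:2,r4:1,r5:Add1
  c2: issue MUL r1<-Mul1  regs: r0:3,r1:Mul1,r2:4,r3:2,r4:1,r5:Add1
  c3: issue ADD r2<-Add2  regs: r0:3,r1:Mul1,r2:Add2,r3:2,r4:1,r5:Add1
  c4: CDB Add1=-5; issue MUL r0<-Mul2  regs: r0:Mul2,r1:Mul1,r2:Add2,r3:2,r4:1,r5:-5
  c5: issue ADD r1<-Add1  regs: r0:Mul2,r1:Add1,r2:Add2,r3:2,r4:1,r5:-5
  c6: CDB Add2=4; issue ADD r3<-Add2  regs: r0:Mul2,r1:Add1,r2:4,r3:Add2,r4:1,r5:-5
  c7: CDB Mul1=3; issue MUL r4<-Mul1  regs: r0:Mul2,r1:Add1,r2:4,r3:Add2,r4:Mul1,r5:-5
  c8: CDB Add1=-4; issue SUB r3<-Add1  regs: r0:Mul2,r1:-4,r2:4,r3:Add1,r4:Mul1,r5:-5
  c9: CDB Add2=-4; issue SUB r1<-Add2  regs: r0:Mul2,r1:Add2,r2:4,r3:Add1,r4:Mul1,r5:-5
  c10: -  regs: r0:Mul2,r1:Add2,r2:4,r3:Add1,r4:Mul1,r5:-5
  c11: CDB Mul2=12  regs: r0:12,r1:Add2,r2:4,r3:Add1,r4:Mul1,r5:-5
  c12: CDB Add2=-8  regs: r0:12,r1:-8,r2:4,r3:Add1,r4:Mul1,r5:-5
  c13: -  regs: r0:12,r1:-8,r2:4,r3:Add1,r4:Mul1,r5:-5

STATUS = TAG Mul1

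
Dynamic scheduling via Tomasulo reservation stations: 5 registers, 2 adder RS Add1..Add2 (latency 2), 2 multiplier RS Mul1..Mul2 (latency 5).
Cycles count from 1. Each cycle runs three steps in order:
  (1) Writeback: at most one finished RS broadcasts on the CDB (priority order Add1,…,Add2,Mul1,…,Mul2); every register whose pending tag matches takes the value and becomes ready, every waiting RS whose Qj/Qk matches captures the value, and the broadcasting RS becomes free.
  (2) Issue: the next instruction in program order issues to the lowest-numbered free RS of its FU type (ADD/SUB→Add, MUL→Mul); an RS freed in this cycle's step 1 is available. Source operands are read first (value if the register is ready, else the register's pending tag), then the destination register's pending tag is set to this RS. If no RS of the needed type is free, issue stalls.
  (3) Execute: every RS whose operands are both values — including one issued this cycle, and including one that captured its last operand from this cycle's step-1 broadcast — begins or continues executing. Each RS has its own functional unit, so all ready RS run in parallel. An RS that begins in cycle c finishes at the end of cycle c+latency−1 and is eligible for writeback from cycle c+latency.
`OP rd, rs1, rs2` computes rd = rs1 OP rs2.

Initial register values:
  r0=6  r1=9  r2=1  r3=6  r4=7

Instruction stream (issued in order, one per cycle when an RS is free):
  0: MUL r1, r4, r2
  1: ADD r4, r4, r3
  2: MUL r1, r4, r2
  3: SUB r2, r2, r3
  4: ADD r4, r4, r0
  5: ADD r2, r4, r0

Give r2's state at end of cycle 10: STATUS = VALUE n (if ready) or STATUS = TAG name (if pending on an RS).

STATUS = VALUE 25

cycle 1: issue MUL r1<-Mul1 // r0:6,r1:Mul1,r2:1,r3:6,r4:7
cycle 2: issue ADD r4<-Add1 // r0:6,r1:Mul1,r2:1,r3:6,r4:Add1
cycle 3: issue MUL r1<-Mul2 // r0:6,r1:Mul2,r2:1,r3:6,r4:Add1
cycle 4: CDB Add1=13; issue SUB r2<-Add1 // r0:6,r1:Mul2,r2:Add1,r3:6,r4:13
cycle 5: issue ADD r4<-Add2 // r0:6,r1:Mul2,r2:Add1,r3:6,r4:Add2
cycle 6: CDB Add1=-5; issue ADD r2<-Add1 // r0:6,r1:Mul2,r2:Add1,r3:6,r4:Add2
cycle 7: CDB Add2=19 // r0:6,r1:Mul2,r2:Add1,r3:6,r4:19
cycle 8: CDB Mul1=7 // r0:6,r1:Mul2,r2:Add1,r3:6,r4:19
cycle 9: CDB Add1=25 // r0:6,r1:Mul2,r2:25,r3:6,r4:19
cycle 10: CDB Mul2=13 // r0:6,r1:13,r2:25,r3:6,r4:19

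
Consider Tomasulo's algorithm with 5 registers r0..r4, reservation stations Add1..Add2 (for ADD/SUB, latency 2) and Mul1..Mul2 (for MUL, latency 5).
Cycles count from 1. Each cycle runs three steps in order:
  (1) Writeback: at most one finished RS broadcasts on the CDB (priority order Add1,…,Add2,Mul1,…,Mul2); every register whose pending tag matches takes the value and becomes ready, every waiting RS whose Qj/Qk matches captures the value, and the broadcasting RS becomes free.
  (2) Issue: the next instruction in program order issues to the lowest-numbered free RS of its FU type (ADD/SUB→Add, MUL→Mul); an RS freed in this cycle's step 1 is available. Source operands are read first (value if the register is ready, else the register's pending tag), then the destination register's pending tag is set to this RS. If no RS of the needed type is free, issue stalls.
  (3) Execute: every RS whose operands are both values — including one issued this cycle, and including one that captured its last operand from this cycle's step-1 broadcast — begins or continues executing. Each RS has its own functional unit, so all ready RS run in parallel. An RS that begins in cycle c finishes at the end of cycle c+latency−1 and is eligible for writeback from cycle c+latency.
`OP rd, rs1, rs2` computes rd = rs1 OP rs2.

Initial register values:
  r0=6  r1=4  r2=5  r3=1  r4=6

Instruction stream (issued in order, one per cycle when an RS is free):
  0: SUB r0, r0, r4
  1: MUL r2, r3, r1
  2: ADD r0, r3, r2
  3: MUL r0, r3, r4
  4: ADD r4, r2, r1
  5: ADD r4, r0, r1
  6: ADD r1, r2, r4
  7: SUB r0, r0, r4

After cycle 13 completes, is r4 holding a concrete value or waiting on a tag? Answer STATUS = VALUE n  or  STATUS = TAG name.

STATUS = VALUE 10

cycle 1: issue SUB r0<-Add1 // r0:Add1,r1:4,r2:5,r3:1,r4:6
cycle 2: issue MUL r2<-Mul1 // r0:Add1,r1:4,r2:Mul1,r3:1,r4:6
cycle 3: CDB Add1=0; issue ADD r0<-Add1 // r0:Add1,r1:4,r2:Mul1,r3:1,r4:6
cycle 4: issue MUL r0<-Mul2 // r0:Mul2,r1:4,r2:Mul1,r3:1,r4:6
cycle 5: issue ADD r4<-Add2 // r0:Mul2,r1:4,r2:Mul1,r3:1,r4:Add2
cycle 6: stall // r0:Mul2,r1:4,r2:Mul1,r3:1,r4:Add2
cycle 7: CDB Mul1=4; stall // r0:Mul2,r1:4,r2:4,r3:1,r4:Add2
cycle 8: stall // r0:Mul2,r1:4,r2:4,r3:1,r4:Add2
cycle 9: CDB Add1=5; issue ADD r4<-Add1 // r0:Mul2,r1:4,r2:4,r3:1,r4:Add1
cycle 10: CDB Add2=8; issue ADD r1<-Add2 // r0:Mul2,r1:Add2,r2:4,r3:1,r4:Add1
cycle 11: CDB Mul2=6; stall // r0:6,r1:Add2,r2:4,r3:1,r4:Add1
cycle 12: stall // r0:6,r1:Add2,r2:4,r3:1,r4:Add1
cycle 13: CDB Add1=10; issue SUB r0<-Add1 // r0:Add1,r1:Add2,r2:4,r3:1,r4:10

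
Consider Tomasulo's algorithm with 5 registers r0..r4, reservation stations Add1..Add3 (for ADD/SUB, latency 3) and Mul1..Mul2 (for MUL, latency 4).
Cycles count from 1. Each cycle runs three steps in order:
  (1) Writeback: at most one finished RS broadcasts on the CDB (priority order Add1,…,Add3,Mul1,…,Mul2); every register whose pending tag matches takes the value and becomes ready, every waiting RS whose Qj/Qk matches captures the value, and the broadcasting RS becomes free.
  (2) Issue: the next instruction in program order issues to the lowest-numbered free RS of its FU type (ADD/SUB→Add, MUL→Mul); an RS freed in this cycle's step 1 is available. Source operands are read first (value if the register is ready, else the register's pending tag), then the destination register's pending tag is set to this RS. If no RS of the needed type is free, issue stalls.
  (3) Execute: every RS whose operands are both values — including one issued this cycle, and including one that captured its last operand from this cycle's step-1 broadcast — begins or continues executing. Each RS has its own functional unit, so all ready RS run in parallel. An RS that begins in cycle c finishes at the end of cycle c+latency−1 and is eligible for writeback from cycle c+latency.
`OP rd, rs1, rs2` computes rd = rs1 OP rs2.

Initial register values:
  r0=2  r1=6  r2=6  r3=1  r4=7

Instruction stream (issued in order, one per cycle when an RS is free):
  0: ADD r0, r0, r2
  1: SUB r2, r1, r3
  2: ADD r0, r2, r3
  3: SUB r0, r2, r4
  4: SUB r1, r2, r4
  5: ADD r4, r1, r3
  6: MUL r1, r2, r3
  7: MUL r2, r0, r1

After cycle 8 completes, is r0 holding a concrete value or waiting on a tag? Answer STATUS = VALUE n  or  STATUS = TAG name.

cycle 1: issue ADD r0<-Add1 // r0:Add1,r1:6,r2:6,r3:1,r4:7
cycle 2: issue SUB r2<-Add2 // r0:Add1,r1:6,r2:Add2,r3:1,r4:7
cycle 3: issue ADD r0<-Add3 // r0:Add3,r1:6,r2:Add2,r3:1,r4:7
cycle 4: CDB Add1=8; issue SUB r0<-Add1 // r0:Add1,r1:6,r2:Add2,r3:1,r4:7
cycle 5: CDB Add2=5; issue SUB r1<-Add2 // r0:Add1,r1:Add2,r2:5,r3:1,r4:7
cycle 6: stall // r0:Add1,r1:Add2,r2:5,r3:1,r4:7
cycle 7: stall // r0:Add1,r1:Add2,r2:5,r3:1,r4:7
cycle 8: CDB Add1=-2; issue ADD r4<-Add1 // r0:-2,r1:Add2,r2:5,r3:1,r4:Add1

STATUS = VALUE -2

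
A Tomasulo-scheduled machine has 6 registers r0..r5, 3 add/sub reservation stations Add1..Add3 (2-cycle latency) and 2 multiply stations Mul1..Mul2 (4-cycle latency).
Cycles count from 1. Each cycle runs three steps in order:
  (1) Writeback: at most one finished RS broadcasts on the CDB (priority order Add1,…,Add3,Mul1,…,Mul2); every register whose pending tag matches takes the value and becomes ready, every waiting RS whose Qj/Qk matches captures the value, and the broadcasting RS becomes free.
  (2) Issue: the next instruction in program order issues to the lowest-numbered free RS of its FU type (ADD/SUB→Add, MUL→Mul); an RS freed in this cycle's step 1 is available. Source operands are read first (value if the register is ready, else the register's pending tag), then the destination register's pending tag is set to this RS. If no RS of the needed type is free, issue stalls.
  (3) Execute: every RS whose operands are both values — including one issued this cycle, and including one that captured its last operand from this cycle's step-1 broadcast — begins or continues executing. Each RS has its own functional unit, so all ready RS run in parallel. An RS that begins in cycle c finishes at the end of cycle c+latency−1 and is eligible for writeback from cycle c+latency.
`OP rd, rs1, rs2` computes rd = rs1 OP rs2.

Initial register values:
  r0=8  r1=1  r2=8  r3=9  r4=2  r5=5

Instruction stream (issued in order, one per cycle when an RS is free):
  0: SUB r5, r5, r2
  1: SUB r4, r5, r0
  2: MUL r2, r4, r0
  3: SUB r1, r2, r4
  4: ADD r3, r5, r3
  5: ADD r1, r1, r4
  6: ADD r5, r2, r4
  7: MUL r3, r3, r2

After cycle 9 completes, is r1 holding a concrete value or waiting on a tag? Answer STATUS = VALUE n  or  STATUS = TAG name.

STATUS = TAG Add3

cycle 1: issue SUB r5<-Add1 // r0:8,r1:1,r2:8,r3:9,r4:2,r5:Add1
cycle 2: issue SUB r4<-Add2 // r0:8,r1:1,r2:8,r3:9,r4:Add2,r5:Add1
cycle 3: CDB Add1=-3; issue MUL r2<-Mul1 // r0:8,r1:1,r2:Mul1,r3:9,r4:Add2,r5:-3
cycle 4: issue SUB r1<-Add1 // r0:8,r1:Add1,r2:Mul1,r3:9,r4:Add2,r5:-3
cycle 5: CDB Add2=-11; issue ADD r3<-Add2 // r0:8,r1:Add1,r2:Mul1,r3:Add2,r4:-11,r5:-3
cycle 6: issue ADD r1<-Add3 // r0:8,r1:Add3,r2:Mul1,r3:Add2,r4:-11,r5:-3
cycle 7: CDB Add2=6; issue ADD r5<-Add2 // r0:8,r1:Add3,r2:Mul1,r3:6,r4:-11,r5:Add2
cycle 8: issue MUL r3<-Mul2 // r0:8,r1:Add3,r2:Mul1,r3:Mul2,r4:-11,r5:Add2
cycle 9: CDB Mul1=-88 // r0:8,r1:Add3,r2:-88,r3:Mul2,r4:-11,r5:Add2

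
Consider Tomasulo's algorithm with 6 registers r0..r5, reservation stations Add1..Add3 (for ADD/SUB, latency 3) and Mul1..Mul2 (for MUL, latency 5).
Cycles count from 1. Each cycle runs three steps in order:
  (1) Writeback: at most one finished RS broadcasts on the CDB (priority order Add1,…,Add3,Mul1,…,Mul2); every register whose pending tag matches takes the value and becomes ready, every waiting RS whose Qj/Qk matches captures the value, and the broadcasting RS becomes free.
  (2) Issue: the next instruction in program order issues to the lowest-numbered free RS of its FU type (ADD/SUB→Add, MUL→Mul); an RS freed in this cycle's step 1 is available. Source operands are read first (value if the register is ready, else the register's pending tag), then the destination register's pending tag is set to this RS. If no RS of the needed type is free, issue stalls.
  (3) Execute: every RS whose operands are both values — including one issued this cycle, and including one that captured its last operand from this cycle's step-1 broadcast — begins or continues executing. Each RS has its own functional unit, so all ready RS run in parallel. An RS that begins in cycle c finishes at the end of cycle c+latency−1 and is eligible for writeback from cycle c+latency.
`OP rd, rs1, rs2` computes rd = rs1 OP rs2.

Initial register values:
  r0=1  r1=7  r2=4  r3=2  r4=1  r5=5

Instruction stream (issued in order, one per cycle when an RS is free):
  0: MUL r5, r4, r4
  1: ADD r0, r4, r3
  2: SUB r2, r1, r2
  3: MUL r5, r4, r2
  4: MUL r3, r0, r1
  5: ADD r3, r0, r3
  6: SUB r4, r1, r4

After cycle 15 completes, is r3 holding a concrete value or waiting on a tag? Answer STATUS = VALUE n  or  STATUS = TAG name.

  c1: issue MUL r5<-Mul1  regs: r0:1,r1:7,r2:4,r3:2,r4:1,r5:Mul1
  c2: issue ADD r0<-Add1  regs: r0:Add1,r1:7,r2:4,r3:2,r4:1,r5:Mul1
  c3: issue SUB r2<-Add2  regs: r0:Add1,r1:7,r2:Add2,r3:2,r4:1,r5:Mul1
  c4: issue MUL r5<-Mul2  regs: r0:Add1,r1:7,r2:Add2,r3:2,r4:1,r5:Mul2
  c5: CDB Add1=3; stall  regs: r0:3,r1:7,r2:Add2,r3:2,r4:1,r5:Mul2
  c6: CDB Add2=3; stall  regs: r0:3,r1:7,r2:3,r3:2,r4:1,r5:Mul2
  c7: CDB Mul1=1; issue MUL r3<-Mul1  regs: r0:3,r1:7,r2:3,r3:Mul1,r4:1,r5:Mul2
  c8: issue ADD r3<-Add1  regs: r0:3,r1:7,r2:3,r3:Add1,r4:1,r5:Mul2
  c9: issue SUB r4<-Add2  regs: r0:3,r1:7,r2:3,r3:Add1,r4:Add2,r5:Mul2
  c10: -  regs: r0:3,r1:7,r2:3,r3:Add1,r4:Add2,r5:Mul2
  c11: CDB Mul2=3  regs: r0:3,r1:7,r2:3,r3:Add1,r4:Add2,r5:3
  c12: CDB Add2=6  regs: r0:3,r1:7,r2:3,r3:Add1,r4:6,r5:3
  c13: CDB Mul1=21  regs: r0:3,r1:7,r2:3,r3:Add1,r4:6,r5:3
  c14: -  regs: r0:3,r1:7,r2:3,r3:Add1,r4:6,r5:3
  c15: -  regs: r0:3,r1:7,r2:3,r3:Add1,r4:6,r5:3

STATUS = TAG Add1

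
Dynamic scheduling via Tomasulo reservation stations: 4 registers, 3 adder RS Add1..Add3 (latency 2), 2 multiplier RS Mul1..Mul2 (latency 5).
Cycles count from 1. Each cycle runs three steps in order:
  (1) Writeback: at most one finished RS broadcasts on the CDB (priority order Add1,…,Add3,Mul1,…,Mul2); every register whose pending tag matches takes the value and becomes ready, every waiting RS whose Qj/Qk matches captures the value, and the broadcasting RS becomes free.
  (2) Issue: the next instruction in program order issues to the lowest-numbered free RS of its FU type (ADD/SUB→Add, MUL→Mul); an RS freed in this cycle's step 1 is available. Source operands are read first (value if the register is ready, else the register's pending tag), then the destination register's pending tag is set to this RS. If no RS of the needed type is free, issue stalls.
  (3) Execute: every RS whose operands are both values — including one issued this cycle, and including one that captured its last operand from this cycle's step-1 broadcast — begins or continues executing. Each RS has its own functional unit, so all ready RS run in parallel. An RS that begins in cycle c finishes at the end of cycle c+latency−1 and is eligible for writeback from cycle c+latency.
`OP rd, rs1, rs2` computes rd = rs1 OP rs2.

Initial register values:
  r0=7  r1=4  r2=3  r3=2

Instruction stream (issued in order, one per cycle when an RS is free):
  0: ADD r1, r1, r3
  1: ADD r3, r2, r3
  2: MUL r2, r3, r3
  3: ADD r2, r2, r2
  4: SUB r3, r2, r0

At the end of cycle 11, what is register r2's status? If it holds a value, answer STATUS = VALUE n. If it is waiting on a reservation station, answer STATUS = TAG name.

STATUS = VALUE 50

c1: issue ADD r1<-Add1 | r0:7,r1:Add1,r2:3,r3:2
c2: issue ADD r3<-Add2 | r0:7,r1:Add1,r2:3,r3:Add2
c3: CDB Add1=6; issue MUL r2<-Mul1 | r0:7,r1:6,r2:Mul1,r3:Add2
c4: CDB Add2=5; issue ADD r2<-Add1 | r0:7,r1:6,r2:Add1,r3:5
c5: issue SUB r3<-Add2 | r0:7,r1:6,r2:Add1,r3:Add2
c6: - | r0:7,r1:6,r2:Add1,r3:Add2
c7: - | r0:7,r1:6,r2:Add1,r3:Add2
c8: - | r0:7,r1:6,r2:Add1,r3:Add2
c9: CDB Mul1=25 | r0:7,r1:6,r2:Add1,r3:Add2
c10: - | r0:7,r1:6,r2:Add1,r3:Add2
c11: CDB Add1=50 | r0:7,r1:6,r2:50,r3:Add2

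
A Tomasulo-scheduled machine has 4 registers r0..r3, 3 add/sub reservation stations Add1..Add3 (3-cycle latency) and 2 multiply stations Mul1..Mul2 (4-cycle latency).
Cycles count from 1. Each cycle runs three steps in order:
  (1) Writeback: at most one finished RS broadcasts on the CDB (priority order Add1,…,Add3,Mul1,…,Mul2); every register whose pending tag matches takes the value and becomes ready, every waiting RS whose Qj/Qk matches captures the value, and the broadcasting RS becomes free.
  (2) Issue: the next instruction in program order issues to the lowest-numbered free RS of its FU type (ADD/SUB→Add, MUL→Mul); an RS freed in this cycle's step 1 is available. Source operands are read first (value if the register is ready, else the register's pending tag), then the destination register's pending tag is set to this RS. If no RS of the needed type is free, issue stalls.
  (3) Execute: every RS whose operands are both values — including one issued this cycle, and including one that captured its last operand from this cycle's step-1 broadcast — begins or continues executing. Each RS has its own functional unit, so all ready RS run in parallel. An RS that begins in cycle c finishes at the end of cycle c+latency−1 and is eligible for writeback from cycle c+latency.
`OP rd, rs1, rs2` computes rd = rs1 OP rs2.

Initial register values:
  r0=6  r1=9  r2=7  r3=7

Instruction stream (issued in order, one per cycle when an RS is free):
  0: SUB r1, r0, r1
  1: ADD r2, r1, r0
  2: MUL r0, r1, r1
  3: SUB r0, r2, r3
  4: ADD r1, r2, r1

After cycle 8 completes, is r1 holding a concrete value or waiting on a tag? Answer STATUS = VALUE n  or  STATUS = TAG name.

STATUS = TAG Add3

  c1: issue SUB r1<-Add1  regs: r0:6,r1:Add1,r2:7,r3:7
  c2: issue ADD r2<-Add2  regs: r0:6,r1:Add1,r2:Add2,r3:7
  c3: issue MUL r0<-Mul1  regs: r0:Mul1,r1:Add1,r2:Add2,r3:7
  c4: CDB Add1=-3; issue SUB r0<-Add1  regs: r0:Add1,r1:-3,r2:Add2,r3:7
  c5: issue ADD r1<-Add3  regs: r0:Add1,r1:Add3,r2:Add2,r3:7
  c6: -  regs: r0:Add1,r1:Add3,r2:Add2,r3:7
  c7: CDB Add2=3  regs: r0:Add1,r1:Add3,r2:3,r3:7
  c8: CDB Mul1=9  regs: r0:Add1,r1:Add3,r2:3,r3:7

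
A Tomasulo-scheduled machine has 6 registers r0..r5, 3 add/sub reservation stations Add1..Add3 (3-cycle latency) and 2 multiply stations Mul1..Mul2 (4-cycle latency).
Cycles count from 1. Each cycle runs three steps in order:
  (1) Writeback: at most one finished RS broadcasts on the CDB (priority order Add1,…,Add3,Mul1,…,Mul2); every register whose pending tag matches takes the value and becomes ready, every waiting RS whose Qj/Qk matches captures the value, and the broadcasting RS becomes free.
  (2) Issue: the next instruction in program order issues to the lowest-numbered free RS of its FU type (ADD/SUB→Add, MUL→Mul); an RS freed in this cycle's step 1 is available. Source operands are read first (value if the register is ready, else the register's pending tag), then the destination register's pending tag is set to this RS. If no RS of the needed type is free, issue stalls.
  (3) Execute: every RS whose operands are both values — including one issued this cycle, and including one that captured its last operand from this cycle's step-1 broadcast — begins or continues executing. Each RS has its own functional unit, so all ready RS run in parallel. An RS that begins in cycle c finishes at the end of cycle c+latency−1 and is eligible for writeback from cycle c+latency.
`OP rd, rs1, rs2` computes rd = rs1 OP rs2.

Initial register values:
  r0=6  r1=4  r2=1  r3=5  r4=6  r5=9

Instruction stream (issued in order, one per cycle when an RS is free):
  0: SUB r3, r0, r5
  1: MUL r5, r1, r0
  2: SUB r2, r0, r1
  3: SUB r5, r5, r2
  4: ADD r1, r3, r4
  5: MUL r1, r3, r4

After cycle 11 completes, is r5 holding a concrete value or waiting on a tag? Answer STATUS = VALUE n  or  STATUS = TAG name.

  c1: issue SUB r3<-Add1  regs: r0:6,r1:4,r2:1,r3:Add1,r4:6,r5:9
  c2: issue MUL r5<-Mul1  regs: r0:6,r1:4,r2:1,r3:Add1,r4:6,r5:Mul1
  c3: issue SUB r2<-Add2  regs: r0:6,r1:4,r2:Add2,r3:Add1,r4:6,r5:Mul1
  c4: CDB Add1=-3; issue SUB r5<-Add1  regs: r0:6,r1:4,r2:Add2,r3:-3,r4:6,r5:Add1
  c5: issue ADD r1<-Add3  regs: r0:6,r1:Add3,r2:Add2,r3:-3,r4:6,r5:Add1
  c6: CDB Add2=2; issue MUL r1<-Mul2  regs: r0:6,r1:Mul2,r2:2,r3:-3,r4:6,r5:Add1
  c7: CDB Mul1=24  regs: r0:6,r1:Mul2,r2:2,r3:-3,r4:6,r5:Add1
  c8: CDB Add3=3  regs: r0:6,r1:Mul2,r2:2,r3:-3,r4:6,r5:Add1
  c9: -  regs: r0:6,r1:Mul2,r2:2,r3:-3,r4:6,r5:Add1
  c10: CDB Add1=22  regs: r0:6,r1:Mul2,r2:2,r3:-3,r4:6,r5:22
  c11: CDB Mul2=-18  regs: r0:6,r1:-18,r2:2,r3:-3,r4:6,r5:22

STATUS = VALUE 22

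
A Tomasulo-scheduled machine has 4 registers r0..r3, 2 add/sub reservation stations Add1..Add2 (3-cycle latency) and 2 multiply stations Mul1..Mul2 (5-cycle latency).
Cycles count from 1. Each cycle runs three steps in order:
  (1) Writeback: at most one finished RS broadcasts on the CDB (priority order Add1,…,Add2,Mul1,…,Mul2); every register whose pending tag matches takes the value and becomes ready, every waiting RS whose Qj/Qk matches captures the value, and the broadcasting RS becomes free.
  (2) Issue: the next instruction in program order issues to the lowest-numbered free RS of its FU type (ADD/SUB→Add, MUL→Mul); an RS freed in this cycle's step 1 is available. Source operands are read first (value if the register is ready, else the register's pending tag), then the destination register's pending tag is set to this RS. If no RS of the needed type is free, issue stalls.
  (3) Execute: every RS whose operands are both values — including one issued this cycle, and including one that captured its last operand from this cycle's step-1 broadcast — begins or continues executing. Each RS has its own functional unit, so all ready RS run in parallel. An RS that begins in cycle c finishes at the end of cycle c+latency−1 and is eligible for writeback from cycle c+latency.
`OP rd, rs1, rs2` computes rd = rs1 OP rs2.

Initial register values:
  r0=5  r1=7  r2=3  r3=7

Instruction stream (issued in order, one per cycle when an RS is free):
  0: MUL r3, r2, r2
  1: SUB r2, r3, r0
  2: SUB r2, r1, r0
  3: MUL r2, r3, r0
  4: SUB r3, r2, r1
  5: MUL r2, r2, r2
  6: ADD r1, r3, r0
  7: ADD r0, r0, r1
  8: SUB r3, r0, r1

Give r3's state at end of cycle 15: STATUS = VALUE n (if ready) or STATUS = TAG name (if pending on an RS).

STATUS = VALUE 38

  c1: issue MUL r3<-Mul1  regs: r0:5,r1:7,r2:3,r3:Mul1
  c2: issue SUB r2<-Add1  regs: r0:5,r1:7,r2:Add1,r3:Mul1
  c3: issue SUB r2<-Add2  regs: r0:5,r1:7,r2:Add2,r3:Mul1
  c4: issue MUL r2<-Mul2  regs: r0:5,r1:7,r2:Mul2,r3:Mul1
  c5: stall  regs: r0:5,r1:7,r2:Mul2,r3:Mul1
  c6: CDB Add2=2; issue SUB r3<-Add2  regs: r0:5,r1:7,r2:Mul2,r3:Add2
  c7: CDB Mul1=9; issue MUL r2<-Mul1  regs: r0:5,r1:7,r2:Mul1,r3:Add2
  c8: stall  regs: r0:5,r1:7,r2:Mul1,r3:Add2
  c9: stall  regs: r0:5,r1:7,r2:Mul1,r3:Add2
  c10: CDB Add1=4; issue ADD r1<-Add1  regs: r0:5,r1:Add1,r2:Mul1,r3:Add2
  c11: stall  regs: r0:5,r1:Add1,r2:Mul1,r3:Add2
  c12: CDB Mul2=45; stall  regs: r0:5,r1:Add1,r2:Mul1,r3:Add2
  c13: stall  regs: r0:5,r1:Add1,r2:Mul1,r3:Add2
  c14: stall  regs: r0:5,r1:Add1,r2:Mul1,r3:Add2
  c15: CDB Add2=38; issue ADD r0<-Add2  regs: r0:Add2,r1:Add1,r2:Mul1,r3:38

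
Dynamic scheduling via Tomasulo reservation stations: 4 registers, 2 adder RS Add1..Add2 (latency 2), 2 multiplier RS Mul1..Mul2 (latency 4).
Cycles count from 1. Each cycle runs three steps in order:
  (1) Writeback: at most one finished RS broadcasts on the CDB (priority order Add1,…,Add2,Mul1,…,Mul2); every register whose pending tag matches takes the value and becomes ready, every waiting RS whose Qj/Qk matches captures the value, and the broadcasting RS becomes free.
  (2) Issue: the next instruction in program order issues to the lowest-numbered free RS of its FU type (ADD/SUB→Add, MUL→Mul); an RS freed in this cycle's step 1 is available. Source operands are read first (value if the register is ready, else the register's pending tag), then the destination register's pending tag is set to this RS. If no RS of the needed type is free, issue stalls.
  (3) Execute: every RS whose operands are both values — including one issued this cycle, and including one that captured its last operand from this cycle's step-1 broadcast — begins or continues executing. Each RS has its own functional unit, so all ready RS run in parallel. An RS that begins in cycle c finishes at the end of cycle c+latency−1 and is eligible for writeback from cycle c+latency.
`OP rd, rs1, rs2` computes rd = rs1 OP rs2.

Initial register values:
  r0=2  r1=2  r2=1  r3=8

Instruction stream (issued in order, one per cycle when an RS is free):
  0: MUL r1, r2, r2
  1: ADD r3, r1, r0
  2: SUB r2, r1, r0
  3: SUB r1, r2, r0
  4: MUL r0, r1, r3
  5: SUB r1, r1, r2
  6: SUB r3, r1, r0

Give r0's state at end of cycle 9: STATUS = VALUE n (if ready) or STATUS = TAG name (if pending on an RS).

STATUS = TAG Mul1

c1: issue MUL r1<-Mul1 | r0:2,r1:Mul1,r2:1,r3:8
c2: issue ADD r3<-Add1 | r0:2,r1:Mul1,r2:1,r3:Add1
c3: issue SUB r2<-Add2 | r0:2,r1:Mul1,r2:Add2,r3:Add1
c4: stall | r0:2,r1:Mul1,r2:Add2,r3:Add1
c5: CDB Mul1=1; stall | r0:2,r1:1,r2:Add2,r3:Add1
c6: stall | r0:2,r1:1,r2:Add2,r3:Add1
c7: CDB Add1=3; issue SUB r1<-Add1 | r0:2,r1:Add1,r2:Add2,r3:3
c8: CDB Add2=-1; issue MUL r0<-Mul1 | r0:Mul1,r1:Add1,r2:-1,r3:3
c9: issue SUB r1<-Add2 | r0:Mul1,r1:Add2,r2:-1,r3:3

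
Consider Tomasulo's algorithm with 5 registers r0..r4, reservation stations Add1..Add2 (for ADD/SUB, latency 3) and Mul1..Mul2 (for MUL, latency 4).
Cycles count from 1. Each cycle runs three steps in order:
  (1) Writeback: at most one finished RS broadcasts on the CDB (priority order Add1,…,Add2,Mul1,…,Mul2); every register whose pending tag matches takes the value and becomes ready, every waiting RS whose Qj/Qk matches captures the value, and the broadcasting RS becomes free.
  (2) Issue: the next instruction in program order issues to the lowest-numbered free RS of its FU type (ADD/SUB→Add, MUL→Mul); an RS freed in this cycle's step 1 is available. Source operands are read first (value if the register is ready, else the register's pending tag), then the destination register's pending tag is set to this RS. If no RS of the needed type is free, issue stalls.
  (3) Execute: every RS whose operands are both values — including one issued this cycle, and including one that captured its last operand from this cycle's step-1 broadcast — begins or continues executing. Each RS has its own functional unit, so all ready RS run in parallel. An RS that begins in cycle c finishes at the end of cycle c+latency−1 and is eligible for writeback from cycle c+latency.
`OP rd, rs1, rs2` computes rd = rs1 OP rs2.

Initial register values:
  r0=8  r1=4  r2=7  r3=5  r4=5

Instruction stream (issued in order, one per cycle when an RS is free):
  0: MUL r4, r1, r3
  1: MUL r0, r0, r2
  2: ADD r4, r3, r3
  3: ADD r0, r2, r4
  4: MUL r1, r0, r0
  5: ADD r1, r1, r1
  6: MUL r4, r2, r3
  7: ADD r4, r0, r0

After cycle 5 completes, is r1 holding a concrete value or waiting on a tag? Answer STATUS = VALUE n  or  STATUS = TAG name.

c1: issue MUL r4<-Mul1 | r0:8,r1:4,r2:7,r3:5,r4:Mul1
c2: issue MUL r0<-Mul2 | r0:Mul2,r1:4,r2:7,r3:5,r4:Mul1
c3: issue ADD r4<-Add1 | r0:Mul2,r1:4,r2:7,r3:5,r4:Add1
c4: issue ADD r0<-Add2 | r0:Add2,r1:4,r2:7,r3:5,r4:Add1
c5: CDB Mul1=20; issue MUL r1<-Mul1 | r0:Add2,r1:Mul1,r2:7,r3:5,r4:Add1

STATUS = TAG Mul1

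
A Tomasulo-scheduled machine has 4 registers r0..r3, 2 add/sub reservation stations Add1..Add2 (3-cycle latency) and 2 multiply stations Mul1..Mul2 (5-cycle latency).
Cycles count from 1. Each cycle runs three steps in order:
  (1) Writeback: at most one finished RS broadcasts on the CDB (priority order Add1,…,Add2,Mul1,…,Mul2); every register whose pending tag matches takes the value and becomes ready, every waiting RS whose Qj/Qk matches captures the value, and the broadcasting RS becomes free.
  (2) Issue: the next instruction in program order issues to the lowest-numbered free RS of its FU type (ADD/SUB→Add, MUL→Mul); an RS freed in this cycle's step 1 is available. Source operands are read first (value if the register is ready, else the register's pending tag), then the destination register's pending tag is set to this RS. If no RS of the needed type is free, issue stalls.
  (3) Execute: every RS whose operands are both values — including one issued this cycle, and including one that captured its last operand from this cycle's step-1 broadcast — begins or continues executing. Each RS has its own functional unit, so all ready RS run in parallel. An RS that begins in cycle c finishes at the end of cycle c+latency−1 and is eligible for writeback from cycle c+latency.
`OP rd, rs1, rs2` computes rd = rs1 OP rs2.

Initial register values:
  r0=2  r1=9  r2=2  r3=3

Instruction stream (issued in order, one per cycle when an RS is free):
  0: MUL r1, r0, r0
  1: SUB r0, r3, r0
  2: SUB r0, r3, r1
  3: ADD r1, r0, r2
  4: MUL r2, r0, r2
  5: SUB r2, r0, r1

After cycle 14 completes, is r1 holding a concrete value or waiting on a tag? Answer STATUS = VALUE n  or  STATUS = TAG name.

  c1: issue MUL r1<-Mul1  regs: r0:2,r1:Mul1,r2:2,r3:3
  c2: issue SUB r0<-Add1  regs: r0:Add1,r1:Mul1,r2:2,r3:3
  c3: issue SUB r0<-Add2  regs: r0:Add2,r1:Mul1,r2:2,r3:3
  c4: stall  regs: r0:Add2,r1:Mul1,r2:2,r3:3
  c5: CDB Add1=1; issue ADD r1<-Add1  regs: r0:Add2,r1:Add1,r2:2,r3:3
  c6: CDB Mul1=4; issue MUL r2<-Mul1  regs: r0:Add2,r1:Add1,r2:Mul1,r3:3
  c7: stall  regs: r0:Add2,r1:Add1,r2:Mul1,r3:3
  c8: stall  regs: r0:Add2,r1:Add1,r2:Mul1,r3:3
  c9: CDB Add2=-1; issue SUB r2<-Add2  regs: r0:-1,r1:Add1,r2:Add2,r3:3
  c10: -  regs: r0:-1,r1:Add1,r2:Add2,r3:3
  c11: -  regs: r0:-1,r1:Add1,r2:Add2,r3:3
  c12: CDB Add1=1  regs: r0:-1,r1:1,r2:Add2,r3:3
  c13: -  regs: r0:-1,r1:1,r2:Add2,r3:3
  c14: CDB Mul1=-2  regs: r0:-1,r1:1,r2:Add2,r3:3

STATUS = VALUE 1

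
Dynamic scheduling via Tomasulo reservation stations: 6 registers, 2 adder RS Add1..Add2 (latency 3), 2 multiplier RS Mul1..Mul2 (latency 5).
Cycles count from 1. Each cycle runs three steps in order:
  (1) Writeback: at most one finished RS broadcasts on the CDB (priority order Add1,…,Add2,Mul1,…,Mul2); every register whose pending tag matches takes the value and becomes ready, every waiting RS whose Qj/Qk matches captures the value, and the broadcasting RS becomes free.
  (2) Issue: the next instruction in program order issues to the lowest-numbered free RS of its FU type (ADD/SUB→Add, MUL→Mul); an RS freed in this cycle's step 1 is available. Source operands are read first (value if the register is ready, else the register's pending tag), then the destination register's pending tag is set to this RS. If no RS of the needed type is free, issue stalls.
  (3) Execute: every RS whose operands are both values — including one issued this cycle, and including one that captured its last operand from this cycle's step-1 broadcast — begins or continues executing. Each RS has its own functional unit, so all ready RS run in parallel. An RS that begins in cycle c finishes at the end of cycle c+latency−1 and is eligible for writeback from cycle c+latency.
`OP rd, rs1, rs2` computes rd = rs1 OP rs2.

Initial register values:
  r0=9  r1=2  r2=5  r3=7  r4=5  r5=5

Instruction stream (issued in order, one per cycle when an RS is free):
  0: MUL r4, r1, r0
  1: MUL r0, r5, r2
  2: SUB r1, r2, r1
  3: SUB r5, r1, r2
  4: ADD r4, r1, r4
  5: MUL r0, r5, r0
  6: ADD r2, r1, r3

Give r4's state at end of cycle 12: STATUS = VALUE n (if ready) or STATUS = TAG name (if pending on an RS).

c1: issue MUL r4<-Mul1 | r0:9,r1:2,r2:5,r3:7,r4:Mul1,r5:5
c2: issue MUL r0<-Mul2 | r0:Mul2,r1:2,r2:5,r3:7,r4:Mul1,r5:5
c3: issue SUB r1<-Add1 | r0:Mul2,r1:Add1,r2:5,r3:7,r4:Mul1,r5:5
c4: issue SUB r5<-Add2 | r0:Mul2,r1:Add1,r2:5,r3:7,r4:Mul1,r5:Add2
c5: stall | r0:Mul2,r1:Add1,r2:5,r3:7,r4:Mul1,r5:Add2
c6: CDB Add1=3; issue ADD r4<-Add1 | r0:Mul2,r1:3,r2:5,r3:7,r4:Add1,r5:Add2
c7: CDB Mul1=18; issue MUL r0<-Mul1 | r0:Mul1,r1:3,r2:5,r3:7,r4:Add1,r5:Add2
c8: CDB Mul2=25; stall | r0:Mul1,r1:3,r2:5,r3:7,r4:Add1,r5:Add2
c9: CDB Add2=-2; issue ADD r2<-Add2 | r0:Mul1,r1:3,r2:Add2,r3:7,r4:Add1,r5:-2
c10: CDB Add1=21 | r0:Mul1,r1:3,r2:Add2,r3:7,r4:21,r5:-2
c11: - | r0:Mul1,r1:3,r2:Add2,r3:7,r4:21,r5:-2
c12: CDB Add2=10 | r0:Mul1,r1:3,r2:10,r3:7,r4:21,r5:-2

STATUS = VALUE 21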